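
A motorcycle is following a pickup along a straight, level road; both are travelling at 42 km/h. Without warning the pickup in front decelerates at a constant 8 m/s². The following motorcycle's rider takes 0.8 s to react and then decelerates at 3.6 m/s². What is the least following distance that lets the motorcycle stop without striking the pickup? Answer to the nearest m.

42 km/h ÷ 3.6 = 11.6667 m/s.
Leader travels v²/(2a_L) = 136.112 / 16.000 = 8.507 m before stopping.
Follower covers v·t_r = 11.6667 × 0.8 = 9.333 m while reacting, then v²/(2a_F) = 136.112 / 7.200 = 18.904 m while braking, for a total of 9.333 + 18.904 = 28.237 m.
Since a_F ≤ a_L and the follower starts braking later, the follower is never slower than the leader, so the closest approach is when both have stopped.
Minimum gap = 28.237 − 8.507 = 19.730 m.

Minimum gap ≈ 20 m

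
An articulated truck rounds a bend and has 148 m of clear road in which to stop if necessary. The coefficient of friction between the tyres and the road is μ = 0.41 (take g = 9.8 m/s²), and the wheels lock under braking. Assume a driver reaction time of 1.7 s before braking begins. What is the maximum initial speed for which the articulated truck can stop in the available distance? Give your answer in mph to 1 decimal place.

a = μg = 0.41 × 9.8 = 4.018 m/s².
Stopping distance: v·t_r + v²/(2a) = 148 with t_r = 1.7 s and a = 4.018 m/s².
So v² + 13.661 v − 1189.33 = 0.
Positive root: v = −a·t_r + √((a·t_r)² + 2a·d) = −6.831 + √(46.663 + 1189.33) = 28.3257 m/s.
28.3257 m/s ÷ 0.44704 = 63.363 mph.

Maximum speed ≈ 63.4 mph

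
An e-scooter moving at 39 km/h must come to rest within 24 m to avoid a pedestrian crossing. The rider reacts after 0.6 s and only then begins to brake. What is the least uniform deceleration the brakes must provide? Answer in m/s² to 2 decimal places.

39 km/h ÷ 3.6 = 10.8333 m/s.
Distance covered during reaction = 10.8333 × 0.6 = 6.500 m.
Distance available for braking: 24 − 6.500 = 17.500 m.
v² = 2a·d ⇒ a = v²/(2d) = 10.8333² / (2 × 17.500) = 117.360 / 35.000 = 3.3531 m/s².

Required deceleration ≈ 3.35 m/s²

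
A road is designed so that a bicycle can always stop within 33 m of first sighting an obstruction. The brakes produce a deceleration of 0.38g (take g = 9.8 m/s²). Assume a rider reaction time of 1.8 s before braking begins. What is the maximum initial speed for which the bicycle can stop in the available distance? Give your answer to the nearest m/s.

Maximum speed ≈ 10 m/s

a = 0.38 × 9.8 = 3.724 m/s².
Stopping distance: v·t_r + v²/(2a) = 33 with t_r = 1.8 s and a = 3.724 m/s².
So v² + 13.406 v − 245.78 = 0.
Positive root: v = −a·t_r + √((a·t_r)² + 2a·d) = −6.703 + √(44.930 + 245.78) = 10.3472 m/s.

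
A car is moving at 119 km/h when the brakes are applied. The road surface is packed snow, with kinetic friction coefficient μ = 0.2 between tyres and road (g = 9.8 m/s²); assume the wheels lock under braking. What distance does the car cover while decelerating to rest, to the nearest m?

Braking distance ≈ 279 m

119 km/h ÷ 3.6 = 33.0556 m/s.
a = μg = 0.2 × 9.8 = 1.960 m/s².
Braking distance = v²/(2a) = 33.0556² / (2 × 1.960) = 1092.673 / 3.920 = 278.743 m.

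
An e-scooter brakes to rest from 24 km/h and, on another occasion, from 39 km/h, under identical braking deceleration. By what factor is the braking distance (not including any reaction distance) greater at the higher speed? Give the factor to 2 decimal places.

Factor ≈ 2.64

Braking distance d = v²/(2a), so with a fixed, d ∝ v².
Factor = (39/24)² = 1.6250² = 2.6406.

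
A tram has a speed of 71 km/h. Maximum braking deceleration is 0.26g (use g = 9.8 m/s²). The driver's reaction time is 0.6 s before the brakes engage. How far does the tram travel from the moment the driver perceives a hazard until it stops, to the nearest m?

71 km/h ÷ 3.6 = 19.7222 m/s.
a = 0.26 × 9.8 = 2.548 m/s².
Reaction distance = v·t_r = 19.7222 × 0.6 = 11.833 m.
Braking distance = v²/(2a) = 19.7222² / (2 × 2.548) = 388.965 / 5.096 = 76.328 m.
Total = 11.833 + 76.328 = 88.161 m.

Total stopping distance ≈ 88 m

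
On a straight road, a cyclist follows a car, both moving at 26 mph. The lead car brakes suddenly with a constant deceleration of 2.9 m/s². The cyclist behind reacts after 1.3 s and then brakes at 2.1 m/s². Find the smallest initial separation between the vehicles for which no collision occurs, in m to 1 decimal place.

26 mph × 0.44704 = 11.6230 m/s.
Leader travels v²/(2a_L) = 135.094 / 5.800 = 23.292 m before stopping.
Follower covers v·t_r = 11.6230 × 1.3 = 15.110 m while reacting, then v²/(2a_F) = 135.094 / 4.200 = 32.165 m while braking, for a total of 15.110 + 32.165 = 47.275 m.
Since a_F ≤ a_L and the follower starts braking later, the follower is never slower than the leader, so the closest approach is when both have stopped.
Minimum gap = 47.275 − 23.292 = 23.983 m.

Minimum gap ≈ 24.0 m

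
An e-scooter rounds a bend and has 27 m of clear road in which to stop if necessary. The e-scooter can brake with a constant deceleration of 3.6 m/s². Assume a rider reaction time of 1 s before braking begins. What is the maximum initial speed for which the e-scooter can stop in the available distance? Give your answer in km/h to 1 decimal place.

Stopping distance: v·t_r + v²/(2a) = 27 with t_r = 1 s and a = 3.600 m/s².
So v² + 7.200 v − 194.40 = 0.
Positive root: v = −a·t_r + √((a·t_r)² + 2a·d) = −3.600 + √(12.960 + 194.40) = 10.8000 m/s.
10.8000 m/s × 3.6 = 38.880 km/h.

Maximum speed ≈ 38.9 km/h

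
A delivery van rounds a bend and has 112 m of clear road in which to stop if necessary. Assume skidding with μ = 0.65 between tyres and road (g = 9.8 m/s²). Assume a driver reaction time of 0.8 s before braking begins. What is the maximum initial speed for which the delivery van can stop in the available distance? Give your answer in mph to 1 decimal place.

Maximum speed ≈ 73.9 mph

a = μg = 0.65 × 9.8 = 6.370 m/s².
Stopping distance: v·t_r + v²/(2a) = 112 with t_r = 0.8 s and a = 6.370 m/s².
So v² + 10.192 v − 1426.88 = 0.
Positive root: v = −a·t_r + √((a·t_r)² + 2a·d) = −5.096 + √(25.969 + 1426.88) = 33.0203 m/s.
33.0203 m/s ÷ 0.44704 = 73.864 mph.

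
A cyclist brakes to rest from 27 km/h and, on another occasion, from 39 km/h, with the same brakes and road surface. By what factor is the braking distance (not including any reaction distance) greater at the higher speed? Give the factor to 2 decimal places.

Factor ≈ 2.09

Braking distance d = v²/(2a), so with a fixed, d ∝ v².
Factor = (39/27)² = 1.4444² = 2.0863.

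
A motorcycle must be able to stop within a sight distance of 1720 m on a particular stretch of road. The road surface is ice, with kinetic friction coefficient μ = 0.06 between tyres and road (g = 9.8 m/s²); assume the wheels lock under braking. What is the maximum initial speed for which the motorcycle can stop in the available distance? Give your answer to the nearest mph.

a = μg = 0.06 × 9.8 = 0.588 m/s².
v²/(2a) = d ⇒ v = √(2 × 0.588 × 1720) = √2022.72 = 44.9747 m/s.
44.9747 m/s ÷ 0.44704 = 100.606 mph.

Maximum speed ≈ 101 mph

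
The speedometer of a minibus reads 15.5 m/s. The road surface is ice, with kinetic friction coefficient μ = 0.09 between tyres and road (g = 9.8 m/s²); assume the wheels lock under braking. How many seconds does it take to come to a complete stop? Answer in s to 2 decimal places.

Braking time ≈ 17.57 s

a = μg = 0.09 × 9.8 = 0.882 m/s².
Braking time = v/a = 15.5000 / 0.882 = 17.574 s.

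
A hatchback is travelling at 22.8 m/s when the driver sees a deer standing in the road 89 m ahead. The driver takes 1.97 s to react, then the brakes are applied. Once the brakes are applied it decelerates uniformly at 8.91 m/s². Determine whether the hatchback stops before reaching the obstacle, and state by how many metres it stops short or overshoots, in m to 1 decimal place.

Reaction distance = 22.8000 × 1.97 = 44.916 m.
Braking distance = v²/(2a) = 519.840 / 17.820 = 29.172 m.
Total stopping distance = 44.916 + 29.172 = 74.088 m, vs 89 m available — it stops with 89 − 74.088 = 14.912 m to spare.

Yes — it stops 14.9 m short of the obstacle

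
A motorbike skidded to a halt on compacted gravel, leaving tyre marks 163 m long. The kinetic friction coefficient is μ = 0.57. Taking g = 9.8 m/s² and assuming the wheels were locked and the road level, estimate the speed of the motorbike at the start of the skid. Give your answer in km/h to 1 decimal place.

Deceleration a = μg = 0.57 × 9.8 = 5.586 m/s².
v = √(2a·d) = √(2 × 5.586 × 163) = √1821.036 = 42.6736 m/s.
= 42.6736 × 3.6 = 153.625 km/h.

Initial speed ≈ 153.6 km/h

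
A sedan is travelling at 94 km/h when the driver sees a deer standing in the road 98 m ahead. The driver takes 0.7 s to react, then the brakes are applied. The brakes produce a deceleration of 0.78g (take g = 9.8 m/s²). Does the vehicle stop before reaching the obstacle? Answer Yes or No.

94 km/h ÷ 3.6 = 26.1111 m/s.
a = 0.78 × 9.8 = 7.644 m/s².
Reaction distance = 26.1111 × 0.7 = 18.278 m.
Braking distance = v²/(2a) = 681.790 / 15.288 = 44.596 m.
Total stopping distance = 18.278 + 44.596 = 62.874 m, vs 98 m available — it stops with 98 − 62.874 = 35.126 m to spare.

Yes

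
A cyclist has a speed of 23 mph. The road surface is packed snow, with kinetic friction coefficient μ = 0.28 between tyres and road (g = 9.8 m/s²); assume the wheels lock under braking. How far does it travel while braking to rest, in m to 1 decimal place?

23 mph × 0.44704 = 10.2819 m/s.
a = μg = 0.28 × 9.8 = 2.744 m/s².
Braking distance = v²/(2a) = 10.2819² / (2 × 2.744) = 105.717 / 5.488 = 19.263 m.

Braking distance ≈ 19.3 m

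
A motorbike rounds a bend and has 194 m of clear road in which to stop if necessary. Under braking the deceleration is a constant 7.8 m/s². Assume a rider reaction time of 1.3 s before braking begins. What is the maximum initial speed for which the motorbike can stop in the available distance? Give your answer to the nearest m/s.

Stopping distance: v·t_r + v²/(2a) = 194 with t_r = 1.3 s and a = 7.800 m/s².
So v² + 20.280 v − 3026.40 = 0.
Positive root: v = −a·t_r + √((a·t_r)² + 2a·d) = −10.140 + √(102.820 + 3026.40) = 45.7994 m/s.

Maximum speed ≈ 46 m/s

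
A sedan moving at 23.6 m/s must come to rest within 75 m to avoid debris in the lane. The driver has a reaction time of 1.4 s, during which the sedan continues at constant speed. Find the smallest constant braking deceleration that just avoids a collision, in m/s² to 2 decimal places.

Required deceleration ≈ 6.64 m/s²

Distance covered during reaction = 23.6000 × 1.4 = 33.040 m.
Distance available for braking: 75 − 33.040 = 41.960 m.
v² = 2a·d ⇒ a = v²/(2d) = 23.6000² / (2 × 41.960) = 556.960 / 83.920 = 6.6368 m/s².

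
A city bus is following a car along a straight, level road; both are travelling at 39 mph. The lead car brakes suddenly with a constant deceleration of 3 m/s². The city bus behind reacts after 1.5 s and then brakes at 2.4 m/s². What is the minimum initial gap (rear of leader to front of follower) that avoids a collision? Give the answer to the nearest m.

39 mph × 0.44704 = 17.4346 m/s.
Leader travels v²/(2a_L) = 303.965 / 6.000 = 50.661 m before stopping.
Follower covers v·t_r = 17.4346 × 1.5 = 26.152 m while reacting, then v²/(2a_F) = 303.965 / 4.800 = 63.326 m while braking, for a total of 26.152 + 63.326 = 89.478 m.
Since a_F ≤ a_L and the follower starts braking later, the follower is never slower than the leader, so the closest approach is when both have stopped.
Minimum gap = 89.478 − 50.661 = 38.817 m.

Minimum gap ≈ 39 m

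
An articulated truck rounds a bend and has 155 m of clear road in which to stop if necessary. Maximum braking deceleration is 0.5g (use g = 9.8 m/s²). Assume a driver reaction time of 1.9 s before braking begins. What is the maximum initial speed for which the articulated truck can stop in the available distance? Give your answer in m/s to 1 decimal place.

Maximum speed ≈ 30.8 m/s

a = 0.5 × 9.8 = 4.900 m/s².
Stopping distance: v·t_r + v²/(2a) = 155 with t_r = 1.9 s and a = 4.900 m/s².
So v² + 18.620 v − 1519.00 = 0.
Positive root: v = −a·t_r + √((a·t_r)² + 2a·d) = −9.310 + √(86.676 + 1519.00) = 30.7609 m/s.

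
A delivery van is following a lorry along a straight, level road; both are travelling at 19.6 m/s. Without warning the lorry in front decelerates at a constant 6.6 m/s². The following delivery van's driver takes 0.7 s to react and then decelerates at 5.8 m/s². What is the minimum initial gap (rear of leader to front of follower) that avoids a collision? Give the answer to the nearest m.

Leader travels v²/(2a_L) = 384.160 / 13.200 = 29.103 m before stopping.
Follower covers v·t_r = 19.6000 × 0.7 = 13.720 m while reacting, then v²/(2a_F) = 384.160 / 11.600 = 33.117 m while braking, for a total of 13.720 + 33.117 = 46.837 m.
Since a_F ≤ a_L and the follower starts braking later, the follower is never slower than the leader, so the closest approach is when both have stopped.
Minimum gap = 46.837 − 29.103 = 17.734 m.

Minimum gap ≈ 18 m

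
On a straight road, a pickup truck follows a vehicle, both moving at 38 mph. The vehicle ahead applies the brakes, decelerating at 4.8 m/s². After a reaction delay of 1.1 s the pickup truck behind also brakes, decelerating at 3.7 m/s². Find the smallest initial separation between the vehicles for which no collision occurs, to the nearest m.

38 mph × 0.44704 = 16.9875 m/s.
Leader travels v²/(2a_L) = 288.575 / 9.600 = 30.060 m before stopping.
Follower covers v·t_r = 16.9875 × 1.1 = 18.686 m while reacting, then v²/(2a_F) = 288.575 / 7.400 = 38.997 m while braking, for a total of 18.686 + 38.997 = 57.683 m.
Since a_F ≤ a_L and the follower starts braking later, the follower is never slower than the leader, so the closest approach is when both have stopped.
Minimum gap = 57.683 − 30.060 = 27.623 m.

Minimum gap ≈ 28 m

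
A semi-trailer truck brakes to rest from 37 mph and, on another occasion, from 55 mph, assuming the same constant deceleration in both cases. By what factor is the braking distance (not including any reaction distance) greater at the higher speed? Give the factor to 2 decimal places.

Braking distance d = v²/(2a), so with a fixed, d ∝ v².
Factor = (55/37)² = 1.4865² = 2.2097.

Factor ≈ 2.21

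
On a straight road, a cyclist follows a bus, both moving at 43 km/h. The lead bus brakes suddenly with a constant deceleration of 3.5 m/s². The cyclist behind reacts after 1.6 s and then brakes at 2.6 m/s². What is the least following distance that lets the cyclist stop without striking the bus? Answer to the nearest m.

43 km/h ÷ 3.6 = 11.9444 m/s.
Leader travels v²/(2a_L) = 142.669 / 7.000 = 20.381 m before stopping.
Follower covers v·t_r = 11.9444 × 1.6 = 19.111 m while reacting, then v²/(2a_F) = 142.669 / 5.200 = 27.436 m while braking, for a total of 19.111 + 27.436 = 46.547 m.
Since a_F ≤ a_L and the follower starts braking later, the follower is never slower than the leader, so the closest approach is when both have stopped.
Minimum gap = 46.547 − 20.381 = 26.166 m.

Minimum gap ≈ 26 m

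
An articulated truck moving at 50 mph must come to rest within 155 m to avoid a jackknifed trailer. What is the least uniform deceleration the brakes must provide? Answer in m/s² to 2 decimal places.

50 mph × 0.44704 = 22.3520 m/s.
v² = 2a·d ⇒ a = v²/(2d) = 22.3520² / (2 × 155.000) = 499.612 / 310.000 = 1.6117 m/s².

Required deceleration ≈ 1.61 m/s²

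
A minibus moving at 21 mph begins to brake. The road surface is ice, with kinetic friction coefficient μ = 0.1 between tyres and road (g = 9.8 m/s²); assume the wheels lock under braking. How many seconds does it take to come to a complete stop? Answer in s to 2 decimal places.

21 mph × 0.44704 = 9.3878 m/s.
a = μg = 0.1 × 9.8 = 0.980 m/s².
Braking time = v/a = 9.3878 / 0.980 = 9.579 s.

Braking time ≈ 9.58 s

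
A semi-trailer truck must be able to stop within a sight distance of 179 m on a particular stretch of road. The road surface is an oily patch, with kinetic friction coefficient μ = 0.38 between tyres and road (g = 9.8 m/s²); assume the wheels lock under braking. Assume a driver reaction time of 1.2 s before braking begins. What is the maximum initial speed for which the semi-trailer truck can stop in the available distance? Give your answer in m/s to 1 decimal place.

a = μg = 0.38 × 9.8 = 3.724 m/s².
Stopping distance: v·t_r + v²/(2a) = 179 with t_r = 1.2 s and a = 3.724 m/s².
So v² + 8.938 v − 1333.19 = 0.
Positive root: v = −a·t_r + √((a·t_r)² + 2a·d) = −4.469 + √(19.972 + 1333.19) = 32.3164 m/s.

Maximum speed ≈ 32.3 m/s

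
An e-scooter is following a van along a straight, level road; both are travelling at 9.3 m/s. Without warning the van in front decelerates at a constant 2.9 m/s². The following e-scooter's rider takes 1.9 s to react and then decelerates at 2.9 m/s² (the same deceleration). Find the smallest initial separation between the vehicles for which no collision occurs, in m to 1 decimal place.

Minimum gap ≈ 17.7 m

Leader travels v²/(2a_L) = 86.490 / 5.800 = 14.912 m before stopping.
Follower covers v·t_r = 9.3000 × 1.9 = 17.670 m while reacting, then v²/(2a_F) = 86.490 / 5.800 = 14.912 m while braking, for a total of 17.670 + 14.912 = 32.582 m.
Since a_F ≤ a_L and the follower starts braking later, the follower is never slower than the leader, so the closest approach is when both have stopped.
Minimum gap = 32.582 − 14.912 = 17.670 m.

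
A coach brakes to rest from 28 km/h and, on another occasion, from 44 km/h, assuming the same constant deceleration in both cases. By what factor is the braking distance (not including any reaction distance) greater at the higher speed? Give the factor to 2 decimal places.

Factor ≈ 2.47

Braking distance d = v²/(2a), so with a fixed, d ∝ v².
Factor = (44/28)² = 1.5714² = 2.4693.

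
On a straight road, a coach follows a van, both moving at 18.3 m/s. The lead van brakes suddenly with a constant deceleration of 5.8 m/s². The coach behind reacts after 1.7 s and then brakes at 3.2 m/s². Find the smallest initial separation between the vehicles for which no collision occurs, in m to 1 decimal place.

Leader travels v²/(2a_L) = 334.890 / 11.600 = 28.870 m before stopping.
Follower covers v·t_r = 18.3000 × 1.7 = 31.110 m while reacting, then v²/(2a_F) = 334.890 / 6.400 = 52.327 m while braking, for a total of 31.110 + 52.327 = 83.437 m.
Since a_F ≤ a_L and the follower starts braking later, the follower is never slower than the leader, so the closest approach is when both have stopped.
Minimum gap = 83.437 − 28.870 = 54.567 m.

Minimum gap ≈ 54.6 m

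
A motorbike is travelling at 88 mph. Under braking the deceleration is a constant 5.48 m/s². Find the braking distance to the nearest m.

Braking distance ≈ 141 m

88 mph × 0.44704 = 39.3395 m/s.
Braking distance = v²/(2a) = 39.3395² / (2 × 5.480) = 1547.596 / 10.960 = 141.204 m.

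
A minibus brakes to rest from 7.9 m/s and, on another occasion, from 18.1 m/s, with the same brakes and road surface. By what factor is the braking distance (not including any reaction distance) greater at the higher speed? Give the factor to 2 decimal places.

Factor ≈ 5.25

Braking distance d = v²/(2a), so with a fixed, d ∝ v².
Factor = (18.1/7.9)² = 2.2911² = 5.2491.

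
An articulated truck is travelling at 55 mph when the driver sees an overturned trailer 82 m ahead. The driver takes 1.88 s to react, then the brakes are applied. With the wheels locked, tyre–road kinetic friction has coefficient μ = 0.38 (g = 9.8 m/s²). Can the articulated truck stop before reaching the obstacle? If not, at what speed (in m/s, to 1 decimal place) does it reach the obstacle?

No — it strikes the obstacle at 18.4 m/s

55 mph × 0.44704 = 24.5872 m/s.
a = μg = 0.38 × 9.8 = 3.724 m/s².
Reaction distance = 24.5872 × 1.88 = 46.224 m.
Braking distance needed to stop: v²/(2a) = 604.530 / 7.448 = 81.167 m, so total needed = 46.224 + 81.167 = 127.391 m > 82 m — it cannot stop.
Distance remaining when braking begins: 82 − 46.224 = 35.776 m.
v² = v₀² − 2a·d = 604.530 − 2 × 3.724 × 35.776 = 338.070 m²/s².
v = √338.070 = 18.387 m/s.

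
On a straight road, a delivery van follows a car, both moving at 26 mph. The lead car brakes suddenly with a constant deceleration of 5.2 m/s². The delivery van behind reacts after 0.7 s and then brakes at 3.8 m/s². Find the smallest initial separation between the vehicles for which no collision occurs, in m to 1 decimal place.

26 mph × 0.44704 = 11.6230 m/s.
Leader travels v²/(2a_L) = 135.094 / 10.400 = 12.990 m before stopping.
Follower covers v·t_r = 11.6230 × 0.7 = 8.136 m while reacting, then v²/(2a_F) = 135.094 / 7.600 = 17.776 m while braking, for a total of 8.136 + 17.776 = 25.912 m.
Since a_F ≤ a_L and the follower starts braking later, the follower is never slower than the leader, so the closest approach is when both have stopped.
Minimum gap = 25.912 − 12.990 = 12.922 m.

Minimum gap ≈ 12.9 m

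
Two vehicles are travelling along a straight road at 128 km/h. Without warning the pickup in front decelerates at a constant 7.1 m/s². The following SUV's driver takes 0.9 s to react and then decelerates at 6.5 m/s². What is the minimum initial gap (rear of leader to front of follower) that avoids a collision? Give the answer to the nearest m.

Minimum gap ≈ 40 m

128 km/h ÷ 3.6 = 35.5556 m/s.
Leader travels v²/(2a_L) = 1264.201 / 14.200 = 89.028 m before stopping.
Follower covers v·t_r = 35.5556 × 0.9 = 32.000 m while reacting, then v²/(2a_F) = 1264.201 / 13.000 = 97.246 m while braking, for a total of 32.000 + 97.246 = 129.246 m.
Since a_F ≤ a_L and the follower starts braking later, the follower is never slower than the leader, so the closest approach is when both have stopped.
Minimum gap = 129.246 − 89.028 = 40.218 m.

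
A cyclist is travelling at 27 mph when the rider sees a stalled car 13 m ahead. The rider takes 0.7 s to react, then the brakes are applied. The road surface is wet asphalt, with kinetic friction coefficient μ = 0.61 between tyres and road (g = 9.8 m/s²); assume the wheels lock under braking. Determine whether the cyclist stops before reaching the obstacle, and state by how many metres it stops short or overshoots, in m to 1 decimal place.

No — it overshoots by 7.6 m

27 mph × 0.44704 = 12.0701 m/s.
a = μg = 0.61 × 9.8 = 5.978 m/s².
Reaction distance = 12.0701 × 0.7 = 8.449 m.
Braking distance = v²/(2a) = 145.687 / 11.956 = 12.185 m.
Total stopping distance = 8.449 + 12.185 = 20.634 m, vs 13 m available — it cannot stop in time and overshoots by 20.634 − 13 = 7.634 m.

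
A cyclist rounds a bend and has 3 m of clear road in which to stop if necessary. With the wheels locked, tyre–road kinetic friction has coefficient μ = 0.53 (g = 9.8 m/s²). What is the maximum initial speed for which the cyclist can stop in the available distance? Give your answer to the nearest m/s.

a = μg = 0.53 × 9.8 = 5.194 m/s².
v²/(2a) = d ⇒ v = √(2 × 5.194 × 3) = √31.16 = 5.5821 m/s.

Maximum speed ≈ 6 m/s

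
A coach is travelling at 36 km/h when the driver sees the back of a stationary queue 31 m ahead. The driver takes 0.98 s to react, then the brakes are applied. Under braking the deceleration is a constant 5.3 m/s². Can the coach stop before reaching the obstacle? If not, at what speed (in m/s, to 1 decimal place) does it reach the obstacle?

36 km/h ÷ 3.6 = 10.0000 m/s.
Reaction distance = 10.0000 × 0.98 = 9.800 m.
Braking distance = v²/(2a) = 100.000 / 10.600 = 9.434 m.
Total stopping distance = 9.800 + 9.434 = 19.234 m, vs 31 m available — it stops with 31 − 19.234 = 11.766 m to spare.

Yes — it stops about 11.8 m short of the obstacle, so it never reaches it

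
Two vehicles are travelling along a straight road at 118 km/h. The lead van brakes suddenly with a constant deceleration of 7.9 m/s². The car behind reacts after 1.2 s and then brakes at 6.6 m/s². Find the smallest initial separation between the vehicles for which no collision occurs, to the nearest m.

118 km/h ÷ 3.6 = 32.7778 m/s.
Leader travels v²/(2a_L) = 1074.384 / 15.800 = 67.999 m before stopping.
Follower covers v·t_r = 32.7778 × 1.2 = 39.333 m while reacting, then v²/(2a_F) = 1074.384 / 13.200 = 81.393 m while braking, for a total of 39.333 + 81.393 = 120.726 m.
Since a_F ≤ a_L and the follower starts braking later, the follower is never slower than the leader, so the closest approach is when both have stopped.
Minimum gap = 120.726 − 67.999 = 52.727 m.

Minimum gap ≈ 53 m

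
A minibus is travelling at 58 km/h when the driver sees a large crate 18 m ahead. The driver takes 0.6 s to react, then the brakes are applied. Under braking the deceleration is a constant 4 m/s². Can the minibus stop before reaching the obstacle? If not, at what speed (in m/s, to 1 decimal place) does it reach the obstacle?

58 km/h ÷ 3.6 = 16.1111 m/s.
Reaction distance = 16.1111 × 0.6 = 9.667 m.
Braking distance needed to stop: v²/(2a) = 259.568 / 8.000 = 32.446 m, so total needed = 9.667 + 32.446 = 42.113 m > 18 m — it cannot stop.
Distance remaining when braking begins: 18 − 9.667 = 8.333 m.
v² = v₀² − 2a·d = 259.568 − 2 × 4.000 × 8.333 = 192.904 m²/s².
v = √192.904 = 13.889 m/s.

No — it strikes the obstacle at 13.9 m/s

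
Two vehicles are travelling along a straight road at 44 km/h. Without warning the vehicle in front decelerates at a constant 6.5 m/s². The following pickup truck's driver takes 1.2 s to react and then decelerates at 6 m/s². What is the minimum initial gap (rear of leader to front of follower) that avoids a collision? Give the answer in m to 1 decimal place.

44 km/h ÷ 3.6 = 12.2222 m/s.
Leader travels v²/(2a_L) = 149.382 / 13.000 = 11.491 m before stopping.
Follower covers v·t_r = 12.2222 × 1.2 = 14.667 m while reacting, then v²/(2a_F) = 149.382 / 12.000 = 12.449 m while braking, for a total of 14.667 + 12.449 = 27.116 m.
Since a_F ≤ a_L and the follower starts braking later, the follower is never slower than the leader, so the closest approach is when both have stopped.
Minimum gap = 27.116 − 11.491 = 15.625 m.

Minimum gap ≈ 15.6 m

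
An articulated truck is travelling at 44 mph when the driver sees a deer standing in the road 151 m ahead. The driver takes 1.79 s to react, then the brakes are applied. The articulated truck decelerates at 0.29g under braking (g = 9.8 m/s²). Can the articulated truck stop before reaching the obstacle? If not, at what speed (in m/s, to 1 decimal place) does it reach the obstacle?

44 mph × 0.44704 = 19.6698 m/s.
a = 0.29 × 9.8 = 2.842 m/s².
Reaction distance = 19.6698 × 1.79 = 35.209 m.
Braking distance = v²/(2a) = 386.901 / 5.684 = 68.068 m.
Total stopping distance = 35.209 + 68.068 = 103.277 m, vs 151 m available — it stops with 151 − 103.277 = 47.723 m to spare.

Yes — it stops about 47.7 m short of the obstacle, so it never reaches it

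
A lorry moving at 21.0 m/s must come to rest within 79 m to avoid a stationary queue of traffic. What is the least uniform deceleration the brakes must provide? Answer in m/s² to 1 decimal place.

Required deceleration ≈ 2.8 m/s²

v² = 2a·d ⇒ a = v²/(2d) = 21.0000² / (2 × 79.000) = 441.000 / 158.000 = 2.7911 m/s².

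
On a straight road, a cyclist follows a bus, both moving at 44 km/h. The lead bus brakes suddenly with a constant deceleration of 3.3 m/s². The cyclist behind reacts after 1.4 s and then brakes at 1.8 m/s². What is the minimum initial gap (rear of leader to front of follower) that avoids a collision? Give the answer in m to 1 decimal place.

Minimum gap ≈ 36.0 m

44 km/h ÷ 3.6 = 12.2222 m/s.
Leader travels v²/(2a_L) = 149.382 / 6.600 = 22.634 m before stopping.
Follower covers v·t_r = 12.2222 × 1.4 = 17.111 m while reacting, then v²/(2a_F) = 149.382 / 3.600 = 41.495 m while braking, for a total of 17.111 + 41.495 = 58.606 m.
Since a_F ≤ a_L and the follower starts braking later, the follower is never slower than the leader, so the closest approach is when both have stopped.
Minimum gap = 58.606 − 22.634 = 35.972 m.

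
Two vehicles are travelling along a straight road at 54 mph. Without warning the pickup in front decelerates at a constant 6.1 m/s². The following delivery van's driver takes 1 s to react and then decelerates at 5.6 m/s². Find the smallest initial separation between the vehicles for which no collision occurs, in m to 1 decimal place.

54 mph × 0.44704 = 24.1402 m/s.
Leader travels v²/(2a_L) = 582.749 / 12.200 = 47.766 m before stopping.
Follower covers v·t_r = 24.1402 × 1 = 24.140 m while reacting, then v²/(2a_F) = 582.749 / 11.200 = 52.031 m while braking, for a total of 24.140 + 52.031 = 76.171 m.
Since a_F ≤ a_L and the follower starts braking later, the follower is never slower than the leader, so the closest approach is when both have stopped.
Minimum gap = 76.171 − 47.766 = 28.405 m.

Minimum gap ≈ 28.4 m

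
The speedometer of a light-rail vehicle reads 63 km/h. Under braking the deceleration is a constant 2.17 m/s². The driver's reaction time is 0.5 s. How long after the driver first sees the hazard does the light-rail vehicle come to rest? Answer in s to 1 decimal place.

63 km/h ÷ 3.6 = 17.5000 m/s.
Braking time = v/a = 17.5000 / 2.170 = 8.065 s.
Total = 0.5 + 8.065 = 8.565 s.

Total time ≈ 8.6 s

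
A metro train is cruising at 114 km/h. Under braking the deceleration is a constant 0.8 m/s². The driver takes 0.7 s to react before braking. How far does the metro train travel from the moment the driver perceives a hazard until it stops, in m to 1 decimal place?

114 km/h ÷ 3.6 = 31.6667 m/s.
Reaction distance = v·t_r = 31.6667 × 0.7 = 22.167 m.
Braking distance = v²/(2a) = 31.6667² / (2 × 0.800) = 1002.780 / 1.600 = 626.737 m.
Total = 22.167 + 626.737 = 648.904 m.

Total stopping distance ≈ 648.9 m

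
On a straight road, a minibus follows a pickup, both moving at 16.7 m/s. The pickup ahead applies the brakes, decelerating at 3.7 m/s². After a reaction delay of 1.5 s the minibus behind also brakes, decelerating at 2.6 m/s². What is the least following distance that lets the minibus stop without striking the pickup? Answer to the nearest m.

Leader travels v²/(2a_L) = 278.890 / 7.400 = 37.688 m before stopping.
Follower covers v·t_r = 16.7000 × 1.5 = 25.050 m while reacting, then v²/(2a_F) = 278.890 / 5.200 = 53.633 m while braking, for a total of 25.050 + 53.633 = 78.683 m.
Since a_F ≤ a_L and the follower starts braking later, the follower is never slower than the leader, so the closest approach is when both have stopped.
Minimum gap = 78.683 − 37.688 = 40.995 m.

Minimum gap ≈ 41 m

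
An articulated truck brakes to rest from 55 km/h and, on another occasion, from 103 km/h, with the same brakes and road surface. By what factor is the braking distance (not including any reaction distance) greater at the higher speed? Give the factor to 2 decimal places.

Factor ≈ 3.51

Braking distance d = v²/(2a), so with a fixed, d ∝ v².
Factor = (103/55)² = 1.8727² = 3.5070.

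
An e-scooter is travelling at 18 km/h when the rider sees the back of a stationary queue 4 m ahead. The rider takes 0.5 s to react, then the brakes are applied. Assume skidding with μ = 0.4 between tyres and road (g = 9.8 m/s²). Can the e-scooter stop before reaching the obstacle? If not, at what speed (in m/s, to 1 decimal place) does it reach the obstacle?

18 km/h ÷ 3.6 = 5.0000 m/s.
a = μg = 0.4 × 9.8 = 3.920 m/s².
Reaction distance = 5.0000 × 0.5 = 2.500 m.
Braking distance needed to stop: v²/(2a) = 25.000 / 7.840 = 3.189 m, so total needed = 2.500 + 3.189 = 5.689 m > 4 m — it cannot stop.
Distance remaining when braking begins: 4 − 2.500 = 1.500 m.
v² = v₀² − 2a·d = 25.000 − 2 × 3.920 × 1.500 = 13.240 m²/s².
v = √13.240 = 3.639 m/s.

No — it strikes the obstacle at 3.6 m/s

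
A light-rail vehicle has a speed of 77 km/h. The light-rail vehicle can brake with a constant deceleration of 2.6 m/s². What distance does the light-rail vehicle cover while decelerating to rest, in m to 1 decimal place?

Braking distance ≈ 88.0 m

77 km/h ÷ 3.6 = 21.3889 m/s.
Braking distance = v²/(2a) = 21.3889² / (2 × 2.600) = 457.485 / 5.200 = 87.978 m.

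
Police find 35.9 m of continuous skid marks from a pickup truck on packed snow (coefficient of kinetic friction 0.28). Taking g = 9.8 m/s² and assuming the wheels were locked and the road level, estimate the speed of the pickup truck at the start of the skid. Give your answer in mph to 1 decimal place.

Deceleration a = μg = 0.28 × 9.8 = 2.744 m/s².
v = √(2a·d) = √(2 × 2.744 × 35.9) = √197.019 = 14.0363 m/s.
= 14.0363 ÷ 0.44704 = 31.398 mph.

Initial speed ≈ 31.4 mph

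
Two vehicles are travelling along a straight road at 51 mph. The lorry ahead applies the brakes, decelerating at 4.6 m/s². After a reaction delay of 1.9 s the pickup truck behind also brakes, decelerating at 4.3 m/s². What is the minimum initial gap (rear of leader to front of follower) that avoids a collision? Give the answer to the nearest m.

Minimum gap ≈ 47 m

51 mph × 0.44704 = 22.7990 m/s.
Leader travels v²/(2a_L) = 519.794 / 9.200 = 56.499 m before stopping.
Follower covers v·t_r = 22.7990 × 1.9 = 43.318 m while reacting, then v²/(2a_F) = 519.794 / 8.600 = 60.441 m while braking, for a total of 43.318 + 60.441 = 103.759 m.
Since a_F ≤ a_L and the follower starts braking later, the follower is never slower than the leader, so the closest approach is when both have stopped.
Minimum gap = 103.759 − 56.499 = 47.260 m.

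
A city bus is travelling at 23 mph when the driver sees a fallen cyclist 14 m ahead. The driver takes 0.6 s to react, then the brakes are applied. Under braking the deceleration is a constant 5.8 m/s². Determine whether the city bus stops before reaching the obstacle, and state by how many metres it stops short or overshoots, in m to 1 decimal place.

23 mph × 0.44704 = 10.2819 m/s.
Reaction distance = 10.2819 × 0.6 = 6.169 m.
Braking distance = v²/(2a) = 105.717 / 11.600 = 9.114 m.
Total stopping distance = 6.169 + 9.114 = 15.283 m, vs 14 m available — it cannot stop in time and overshoots by 15.283 − 14 = 1.283 m.

No — it overshoots by 1.3 m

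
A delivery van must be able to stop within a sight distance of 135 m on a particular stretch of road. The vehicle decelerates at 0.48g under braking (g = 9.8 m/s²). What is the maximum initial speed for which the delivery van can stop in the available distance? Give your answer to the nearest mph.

Maximum speed ≈ 80 mph

a = 0.48 × 9.8 = 4.704 m/s².
v²/(2a) = d ⇒ v = √(2 × 4.704 × 135) = √1270.08 = 35.6382 m/s.
35.6382 m/s ÷ 0.44704 = 79.720 mph.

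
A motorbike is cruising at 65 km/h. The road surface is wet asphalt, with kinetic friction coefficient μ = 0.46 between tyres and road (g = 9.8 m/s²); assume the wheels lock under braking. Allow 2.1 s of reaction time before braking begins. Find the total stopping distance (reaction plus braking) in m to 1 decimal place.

Total stopping distance ≈ 74.1 m

65 km/h ÷ 3.6 = 18.0556 m/s.
a = μg = 0.46 × 9.8 = 4.508 m/s².
Reaction distance = v·t_r = 18.0556 × 2.1 = 37.917 m.
Braking distance = v²/(2a) = 18.0556² / (2 × 4.508) = 326.005 / 9.016 = 36.158 m.
Total = 37.917 + 36.158 = 74.075 m.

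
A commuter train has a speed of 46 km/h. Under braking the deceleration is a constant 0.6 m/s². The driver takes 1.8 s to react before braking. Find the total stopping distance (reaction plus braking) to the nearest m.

46 km/h ÷ 3.6 = 12.7778 m/s.
Reaction distance = v·t_r = 12.7778 × 1.8 = 23.000 m.
Braking distance = v²/(2a) = 12.7778² / (2 × 0.600) = 163.272 / 1.200 = 136.060 m.
Total = 23.000 + 136.060 = 159.060 m.

Total stopping distance ≈ 159 m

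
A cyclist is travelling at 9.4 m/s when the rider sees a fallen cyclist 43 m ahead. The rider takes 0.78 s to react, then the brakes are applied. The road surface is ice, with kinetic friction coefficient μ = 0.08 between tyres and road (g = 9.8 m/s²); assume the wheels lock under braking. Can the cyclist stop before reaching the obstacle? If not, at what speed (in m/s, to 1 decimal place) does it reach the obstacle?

No — it strikes the obstacle at 5.7 m/s

a = μg = 0.08 × 9.8 = 0.784 m/s².
Reaction distance = 9.4000 × 0.78 = 7.332 m.
Braking distance needed to stop: v²/(2a) = 88.360 / 1.568 = 56.352 m, so total needed = 7.332 + 56.352 = 63.684 m > 43 m — it cannot stop.
Distance remaining when braking begins: 43 − 7.332 = 35.668 m.
v² = v₀² − 2a·d = 88.360 − 2 × 0.784 × 35.668 = 32.433 m²/s².
v = √32.433 = 5.695 m/s.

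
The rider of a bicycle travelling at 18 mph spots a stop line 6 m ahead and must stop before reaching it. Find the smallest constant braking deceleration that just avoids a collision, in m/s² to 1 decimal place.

18 mph × 0.44704 = 8.0467 m/s.
v² = 2a·d ⇒ a = v²/(2d) = 8.0467² / (2 × 6.000) = 64.749 / 12.000 = 5.3957 m/s².

Required deceleration ≈ 5.4 m/s²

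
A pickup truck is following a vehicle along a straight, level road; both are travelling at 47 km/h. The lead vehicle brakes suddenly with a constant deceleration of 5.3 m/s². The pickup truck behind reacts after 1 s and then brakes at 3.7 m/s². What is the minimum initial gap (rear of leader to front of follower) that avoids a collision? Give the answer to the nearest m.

Minimum gap ≈ 20 m

47 km/h ÷ 3.6 = 13.0556 m/s.
Leader travels v²/(2a_L) = 170.449 / 10.600 = 16.080 m before stopping.
Follower covers v·t_r = 13.0556 × 1 = 13.056 m while reacting, then v²/(2a_F) = 170.449 / 7.400 = 23.034 m while braking, for a total of 13.056 + 23.034 = 36.090 m.
Since a_F ≤ a_L and the follower starts braking later, the follower is never slower than the leader, so the closest approach is when both have stopped.
Minimum gap = 36.090 − 16.080 = 20.010 m.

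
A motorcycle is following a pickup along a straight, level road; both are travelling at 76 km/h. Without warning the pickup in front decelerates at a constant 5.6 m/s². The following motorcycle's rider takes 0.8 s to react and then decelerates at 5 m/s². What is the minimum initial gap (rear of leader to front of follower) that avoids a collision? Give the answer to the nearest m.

Minimum gap ≈ 22 m

76 km/h ÷ 3.6 = 21.1111 m/s.
Leader travels v²/(2a_L) = 445.679 / 11.200 = 39.793 m before stopping.
Follower covers v·t_r = 21.1111 × 0.8 = 16.889 m while reacting, then v²/(2a_F) = 445.679 / 10.000 = 44.568 m while braking, for a total of 16.889 + 44.568 = 61.457 m.
Since a_F ≤ a_L and the follower starts braking later, the follower is never slower than the leader, so the closest approach is when both have stopped.
Minimum gap = 61.457 − 39.793 = 21.664 m.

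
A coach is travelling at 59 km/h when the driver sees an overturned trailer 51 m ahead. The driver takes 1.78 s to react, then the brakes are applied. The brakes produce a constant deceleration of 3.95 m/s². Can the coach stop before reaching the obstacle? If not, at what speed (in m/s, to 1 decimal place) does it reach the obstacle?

No — it strikes the obstacle at 9.8 m/s

59 km/h ÷ 3.6 = 16.3889 m/s.
Reaction distance = 16.3889 × 1.78 = 29.172 m.
Braking distance needed to stop: v²/(2a) = 268.596 / 7.900 = 33.999 m, so total needed = 29.172 + 33.999 = 63.171 m > 51 m — it cannot stop.
Distance remaining when braking begins: 51 − 29.172 = 21.828 m.
v² = v₀² − 2a·d = 268.596 − 2 × 3.950 × 21.828 = 96.155 m²/s².
v = √96.155 = 9.806 m/s.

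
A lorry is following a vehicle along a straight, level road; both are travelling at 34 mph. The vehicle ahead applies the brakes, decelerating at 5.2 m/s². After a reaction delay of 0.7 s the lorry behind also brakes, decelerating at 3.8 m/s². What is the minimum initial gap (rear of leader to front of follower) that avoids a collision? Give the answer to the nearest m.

34 mph × 0.44704 = 15.1994 m/s.
Leader travels v²/(2a_L) = 231.022 / 10.400 = 22.214 m before stopping.
Follower covers v·t_r = 15.1994 × 0.7 = 10.640 m while reacting, then v²/(2a_F) = 231.022 / 7.600 = 30.398 m while braking, for a total of 10.640 + 30.398 = 41.038 m.
Since a_F ≤ a_L and the follower starts braking later, the follower is never slower than the leader, so the closest approach is when both have stopped.
Minimum gap = 41.038 − 22.214 = 18.824 m.

Minimum gap ≈ 19 m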